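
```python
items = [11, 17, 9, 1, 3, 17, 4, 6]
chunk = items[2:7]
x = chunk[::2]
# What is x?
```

items has length 8. The slice items[2:7] selects indices [2, 3, 4, 5, 6] (2->9, 3->1, 4->3, 5->17, 6->4), giving [9, 1, 3, 17, 4]. So chunk = [9, 1, 3, 17, 4]. chunk has length 5. The slice chunk[::2] selects indices [0, 2, 4] (0->9, 2->3, 4->4), giving [9, 3, 4].

[9, 3, 4]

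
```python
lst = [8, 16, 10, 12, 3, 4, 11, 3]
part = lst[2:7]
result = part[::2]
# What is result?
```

lst has length 8. The slice lst[2:7] selects indices [2, 3, 4, 5, 6] (2->10, 3->12, 4->3, 5->4, 6->11), giving [10, 12, 3, 4, 11]. So part = [10, 12, 3, 4, 11]. part has length 5. The slice part[::2] selects indices [0, 2, 4] (0->10, 2->3, 4->11), giving [10, 3, 11].

[10, 3, 11]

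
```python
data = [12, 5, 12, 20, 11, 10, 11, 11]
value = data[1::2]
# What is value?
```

data has length 8. The slice data[1::2] selects indices [1, 3, 5, 7] (1->5, 3->20, 5->10, 7->11), giving [5, 20, 10, 11].

[5, 20, 10, 11]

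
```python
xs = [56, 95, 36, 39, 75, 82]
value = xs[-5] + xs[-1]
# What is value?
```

xs has length 6. Negative index -5 maps to positive index 6 + (-5) = 1. xs[1] = 95.
xs has length 6. Negative index -1 maps to positive index 6 + (-1) = 5. xs[5] = 82.
Sum: 95 + 82 = 177.

177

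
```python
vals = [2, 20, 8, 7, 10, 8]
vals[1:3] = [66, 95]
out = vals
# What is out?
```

vals starts as [2, 20, 8, 7, 10, 8] (length 6). The slice vals[1:3] covers indices [1, 2] with values [20, 8]. Replacing that slice with [66, 95] (same length) produces [2, 66, 95, 7, 10, 8].

[2, 66, 95, 7, 10, 8]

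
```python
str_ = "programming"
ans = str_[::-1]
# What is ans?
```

str_ has length 11. The slice str_[::-1] selects indices [10, 9, 8, 7, 6, 5, 4, 3, 2, 1, 0] (10->'g', 9->'n', 8->'i', 7->'m', 6->'m', 5->'a', 4->'r', 3->'g', 2->'o', 1->'r', 0->'p'), giving 'gnimmargorp'.

'gnimmargorp'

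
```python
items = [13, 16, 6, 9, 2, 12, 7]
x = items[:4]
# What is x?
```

items has length 7. The slice items[:4] selects indices [0, 1, 2, 3] (0->13, 1->16, 2->6, 3->9), giving [13, 16, 6, 9].

[13, 16, 6, 9]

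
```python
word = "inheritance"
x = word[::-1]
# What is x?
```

word has length 11. The slice word[::-1] selects indices [10, 9, 8, 7, 6, 5, 4, 3, 2, 1, 0] (10->'e', 9->'c', 8->'n', 7->'a', 6->'t', 5->'i', 4->'r', 3->'e', 2->'h', 1->'n', 0->'i'), giving 'ecnatirehni'.

'ecnatirehni'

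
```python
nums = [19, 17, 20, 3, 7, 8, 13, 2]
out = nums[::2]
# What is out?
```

nums has length 8. The slice nums[::2] selects indices [0, 2, 4, 6] (0->19, 2->20, 4->7, 6->13), giving [19, 20, 7, 13].

[19, 20, 7, 13]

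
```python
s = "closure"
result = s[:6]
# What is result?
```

s has length 7. The slice s[:6] selects indices [0, 1, 2, 3, 4, 5] (0->'c', 1->'l', 2->'o', 3->'s', 4->'u', 5->'r'), giving 'closur'.

'closur'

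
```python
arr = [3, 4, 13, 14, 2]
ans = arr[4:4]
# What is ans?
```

arr has length 5. The slice arr[4:4] resolves to an empty index range, so the result is [].

[]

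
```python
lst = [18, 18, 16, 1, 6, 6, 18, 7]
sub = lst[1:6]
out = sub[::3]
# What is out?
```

lst has length 8. The slice lst[1:6] selects indices [1, 2, 3, 4, 5] (1->18, 2->16, 3->1, 4->6, 5->6), giving [18, 16, 1, 6, 6]. So sub = [18, 16, 1, 6, 6]. sub has length 5. The slice sub[::3] selects indices [0, 3] (0->18, 3->6), giving [18, 6].

[18, 6]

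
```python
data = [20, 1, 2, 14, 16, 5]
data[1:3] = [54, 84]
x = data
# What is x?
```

data starts as [20, 1, 2, 14, 16, 5] (length 6). The slice data[1:3] covers indices [1, 2] with values [1, 2]. Replacing that slice with [54, 84] (same length) produces [20, 54, 84, 14, 16, 5].

[20, 54, 84, 14, 16, 5]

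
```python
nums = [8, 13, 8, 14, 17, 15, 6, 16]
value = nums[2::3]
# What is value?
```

nums has length 8. The slice nums[2::3] selects indices [2, 5] (2->8, 5->15), giving [8, 15].

[8, 15]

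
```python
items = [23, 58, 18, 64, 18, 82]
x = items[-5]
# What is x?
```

items has length 6. Negative index -5 maps to positive index 6 + (-5) = 1. items[1] = 58.

58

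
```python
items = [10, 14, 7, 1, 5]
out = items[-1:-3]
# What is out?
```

items has length 5. The slice items[-1:-3] resolves to an empty index range, so the result is [].

[]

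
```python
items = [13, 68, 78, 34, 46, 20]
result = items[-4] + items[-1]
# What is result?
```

items has length 6. Negative index -4 maps to positive index 6 + (-4) = 2. items[2] = 78.
items has length 6. Negative index -1 maps to positive index 6 + (-1) = 5. items[5] = 20.
Sum: 78 + 20 = 98.

98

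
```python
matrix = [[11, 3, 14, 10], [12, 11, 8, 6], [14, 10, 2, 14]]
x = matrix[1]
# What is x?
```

matrix has 3 rows. Row 1 is [12, 11, 8, 6].

[12, 11, 8, 6]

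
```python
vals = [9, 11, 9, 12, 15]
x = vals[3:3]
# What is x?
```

vals has length 5. The slice vals[3:3] resolves to an empty index range, so the result is [].

[]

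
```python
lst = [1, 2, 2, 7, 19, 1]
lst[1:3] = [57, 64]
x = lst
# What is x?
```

lst starts as [1, 2, 2, 7, 19, 1] (length 6). The slice lst[1:3] covers indices [1, 2] with values [2, 2]. Replacing that slice with [57, 64] (same length) produces [1, 57, 64, 7, 19, 1].

[1, 57, 64, 7, 19, 1]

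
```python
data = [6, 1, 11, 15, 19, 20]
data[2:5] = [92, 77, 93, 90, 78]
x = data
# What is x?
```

data starts as [6, 1, 11, 15, 19, 20] (length 6). The slice data[2:5] covers indices [2, 3, 4] with values [11, 15, 19]. Replacing that slice with [92, 77, 93, 90, 78] (different length) produces [6, 1, 92, 77, 93, 90, 78, 20].

[6, 1, 92, 77, 93, 90, 78, 20]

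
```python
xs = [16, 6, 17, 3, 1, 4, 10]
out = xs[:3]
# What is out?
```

xs has length 7. The slice xs[:3] selects indices [0, 1, 2] (0->16, 1->6, 2->17), giving [16, 6, 17].

[16, 6, 17]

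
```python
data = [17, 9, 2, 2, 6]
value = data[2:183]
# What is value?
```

data has length 5. The slice data[2:183] selects indices [2, 3, 4] (2->2, 3->2, 4->6), giving [2, 2, 6].

[2, 2, 6]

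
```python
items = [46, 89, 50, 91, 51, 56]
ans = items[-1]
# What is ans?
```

items has length 6. Negative index -1 maps to positive index 6 + (-1) = 5. items[5] = 56.

56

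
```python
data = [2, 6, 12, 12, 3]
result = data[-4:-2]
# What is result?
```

data has length 5. The slice data[-4:-2] selects indices [1, 2] (1->6, 2->12), giving [6, 12].

[6, 12]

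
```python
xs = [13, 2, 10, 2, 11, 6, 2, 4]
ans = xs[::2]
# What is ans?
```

xs has length 8. The slice xs[::2] selects indices [0, 2, 4, 6] (0->13, 2->10, 4->11, 6->2), giving [13, 10, 11, 2].

[13, 10, 11, 2]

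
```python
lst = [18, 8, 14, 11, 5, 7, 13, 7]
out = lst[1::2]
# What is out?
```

lst has length 8. The slice lst[1::2] selects indices [1, 3, 5, 7] (1->8, 3->11, 5->7, 7->7), giving [8, 11, 7, 7].

[8, 11, 7, 7]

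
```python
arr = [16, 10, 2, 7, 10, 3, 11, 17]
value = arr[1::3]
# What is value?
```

arr has length 8. The slice arr[1::3] selects indices [1, 4, 7] (1->10, 4->10, 7->17), giving [10, 10, 17].

[10, 10, 17]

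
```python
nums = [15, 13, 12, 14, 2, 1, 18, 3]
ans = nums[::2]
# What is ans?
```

nums has length 8. The slice nums[::2] selects indices [0, 2, 4, 6] (0->15, 2->12, 4->2, 6->18), giving [15, 12, 2, 18].

[15, 12, 2, 18]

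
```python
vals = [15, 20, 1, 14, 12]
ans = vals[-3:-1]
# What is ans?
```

vals has length 5. The slice vals[-3:-1] selects indices [2, 3] (2->1, 3->14), giving [1, 14].

[1, 14]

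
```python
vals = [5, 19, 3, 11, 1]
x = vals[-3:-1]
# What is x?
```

vals has length 5. The slice vals[-3:-1] selects indices [2, 3] (2->3, 3->11), giving [3, 11].

[3, 11]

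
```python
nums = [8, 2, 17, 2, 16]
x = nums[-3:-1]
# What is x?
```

nums has length 5. The slice nums[-3:-1] selects indices [2, 3] (2->17, 3->2), giving [17, 2].

[17, 2]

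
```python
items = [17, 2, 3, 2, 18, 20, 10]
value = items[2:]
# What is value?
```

items has length 7. The slice items[2:] selects indices [2, 3, 4, 5, 6] (2->3, 3->2, 4->18, 5->20, 6->10), giving [3, 2, 18, 20, 10].

[3, 2, 18, 20, 10]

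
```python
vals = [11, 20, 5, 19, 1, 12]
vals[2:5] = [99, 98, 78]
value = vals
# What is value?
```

vals starts as [11, 20, 5, 19, 1, 12] (length 6). The slice vals[2:5] covers indices [2, 3, 4] with values [5, 19, 1]. Replacing that slice with [99, 98, 78] (same length) produces [11, 20, 99, 98, 78, 12].

[11, 20, 99, 98, 78, 12]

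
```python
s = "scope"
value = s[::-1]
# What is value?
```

s has length 5. The slice s[::-1] selects indices [4, 3, 2, 1, 0] (4->'e', 3->'p', 2->'o', 1->'c', 0->'s'), giving 'epocs'.

'epocs'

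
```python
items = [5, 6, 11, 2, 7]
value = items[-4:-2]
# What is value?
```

items has length 5. The slice items[-4:-2] selects indices [1, 2] (1->6, 2->11), giving [6, 11].

[6, 11]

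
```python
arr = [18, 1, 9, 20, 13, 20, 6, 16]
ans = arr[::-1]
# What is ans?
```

arr has length 8. The slice arr[::-1] selects indices [7, 6, 5, 4, 3, 2, 1, 0] (7->16, 6->6, 5->20, 4->13, 3->20, 2->9, 1->1, 0->18), giving [16, 6, 20, 13, 20, 9, 1, 18].

[16, 6, 20, 13, 20, 9, 1, 18]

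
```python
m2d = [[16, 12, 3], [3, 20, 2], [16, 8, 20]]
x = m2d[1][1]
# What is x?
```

m2d[1] = [3, 20, 2]. Taking column 1 of that row yields 20.

20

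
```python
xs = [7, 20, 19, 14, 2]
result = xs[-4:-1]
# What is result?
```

xs has length 5. The slice xs[-4:-1] selects indices [1, 2, 3] (1->20, 2->19, 3->14), giving [20, 19, 14].

[20, 19, 14]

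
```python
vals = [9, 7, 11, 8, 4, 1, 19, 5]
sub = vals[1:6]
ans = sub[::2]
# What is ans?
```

vals has length 8. The slice vals[1:6] selects indices [1, 2, 3, 4, 5] (1->7, 2->11, 3->8, 4->4, 5->1), giving [7, 11, 8, 4, 1]. So sub = [7, 11, 8, 4, 1]. sub has length 5. The slice sub[::2] selects indices [0, 2, 4] (0->7, 2->8, 4->1), giving [7, 8, 1].

[7, 8, 1]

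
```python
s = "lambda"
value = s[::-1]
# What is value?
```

s has length 6. The slice s[::-1] selects indices [5, 4, 3, 2, 1, 0] (5->'a', 4->'d', 3->'b', 2->'m', 1->'a', 0->'l'), giving 'adbmal'.

'adbmal'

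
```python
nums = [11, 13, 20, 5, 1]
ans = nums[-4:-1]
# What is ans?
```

nums has length 5. The slice nums[-4:-1] selects indices [1, 2, 3] (1->13, 2->20, 3->5), giving [13, 20, 5].

[13, 20, 5]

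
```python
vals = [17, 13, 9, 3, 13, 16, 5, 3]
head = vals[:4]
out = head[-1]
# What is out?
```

vals has length 8. The slice vals[:4] selects indices [0, 1, 2, 3] (0->17, 1->13, 2->9, 3->3), giving [17, 13, 9, 3]. So head = [17, 13, 9, 3]. Then head[-1] = 3.

3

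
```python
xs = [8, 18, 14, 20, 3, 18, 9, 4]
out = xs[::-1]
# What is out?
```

xs has length 8. The slice xs[::-1] selects indices [7, 6, 5, 4, 3, 2, 1, 0] (7->4, 6->9, 5->18, 4->3, 3->20, 2->14, 1->18, 0->8), giving [4, 9, 18, 3, 20, 14, 18, 8].

[4, 9, 18, 3, 20, 14, 18, 8]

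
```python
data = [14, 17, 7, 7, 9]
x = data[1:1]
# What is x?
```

data has length 5. The slice data[1:1] resolves to an empty index range, so the result is [].

[]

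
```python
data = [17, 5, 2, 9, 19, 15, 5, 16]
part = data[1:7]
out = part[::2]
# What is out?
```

data has length 8. The slice data[1:7] selects indices [1, 2, 3, 4, 5, 6] (1->5, 2->2, 3->9, 4->19, 5->15, 6->5), giving [5, 2, 9, 19, 15, 5]. So part = [5, 2, 9, 19, 15, 5]. part has length 6. The slice part[::2] selects indices [0, 2, 4] (0->5, 2->9, 4->15), giving [5, 9, 15].

[5, 9, 15]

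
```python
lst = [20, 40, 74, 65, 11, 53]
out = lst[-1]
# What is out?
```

lst has length 6. Negative index -1 maps to positive index 6 + (-1) = 5. lst[5] = 53.

53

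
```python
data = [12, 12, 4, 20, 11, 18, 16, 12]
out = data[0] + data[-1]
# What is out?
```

data has length 8. data[0] = 12.
data has length 8. Negative index -1 maps to positive index 8 + (-1) = 7. data[7] = 12.
Sum: 12 + 12 = 24.

24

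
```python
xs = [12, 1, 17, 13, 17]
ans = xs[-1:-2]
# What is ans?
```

xs has length 5. The slice xs[-1:-2] resolves to an empty index range, so the result is [].

[]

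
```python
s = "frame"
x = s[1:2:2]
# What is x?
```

s has length 5. The slice s[1:2:2] selects indices [1] (1->'r'), giving 'r'.

'r'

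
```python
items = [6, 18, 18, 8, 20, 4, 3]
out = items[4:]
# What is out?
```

items has length 7. The slice items[4:] selects indices [4, 5, 6] (4->20, 5->4, 6->3), giving [20, 4, 3].

[20, 4, 3]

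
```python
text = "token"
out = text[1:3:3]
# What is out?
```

text has length 5. The slice text[1:3:3] selects indices [1] (1->'o'), giving 'o'.

'o'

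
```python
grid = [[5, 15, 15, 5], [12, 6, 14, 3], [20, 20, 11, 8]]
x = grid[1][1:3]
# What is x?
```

grid[1] = [12, 6, 14, 3]. grid[1] has length 4. The slice grid[1][1:3] selects indices [1, 2] (1->6, 2->14), giving [6, 14].

[6, 14]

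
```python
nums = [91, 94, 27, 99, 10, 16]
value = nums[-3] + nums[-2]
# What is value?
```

nums has length 6. Negative index -3 maps to positive index 6 + (-3) = 3. nums[3] = 99.
nums has length 6. Negative index -2 maps to positive index 6 + (-2) = 4. nums[4] = 10.
Sum: 99 + 10 = 109.

109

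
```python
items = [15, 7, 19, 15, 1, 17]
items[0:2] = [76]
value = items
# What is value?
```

items starts as [15, 7, 19, 15, 1, 17] (length 6). The slice items[0:2] covers indices [0, 1] with values [15, 7]. Replacing that slice with [76] (different length) produces [76, 19, 15, 1, 17].

[76, 19, 15, 1, 17]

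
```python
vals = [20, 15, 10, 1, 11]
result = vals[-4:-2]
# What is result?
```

vals has length 5. The slice vals[-4:-2] selects indices [1, 2] (1->15, 2->10), giving [15, 10].

[15, 10]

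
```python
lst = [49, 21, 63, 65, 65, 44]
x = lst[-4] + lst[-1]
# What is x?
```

lst has length 6. Negative index -4 maps to positive index 6 + (-4) = 2. lst[2] = 63.
lst has length 6. Negative index -1 maps to positive index 6 + (-1) = 5. lst[5] = 44.
Sum: 63 + 44 = 107.

107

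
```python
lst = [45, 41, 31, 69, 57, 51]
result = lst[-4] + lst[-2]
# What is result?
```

lst has length 6. Negative index -4 maps to positive index 6 + (-4) = 2. lst[2] = 31.
lst has length 6. Negative index -2 maps to positive index 6 + (-2) = 4. lst[4] = 57.
Sum: 31 + 57 = 88.

88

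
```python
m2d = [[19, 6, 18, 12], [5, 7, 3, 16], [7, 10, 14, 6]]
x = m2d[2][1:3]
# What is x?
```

m2d[2] = [7, 10, 14, 6]. m2d[2] has length 4. The slice m2d[2][1:3] selects indices [1, 2] (1->10, 2->14), giving [10, 14].

[10, 14]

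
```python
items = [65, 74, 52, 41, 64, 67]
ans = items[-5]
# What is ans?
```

items has length 6. Negative index -5 maps to positive index 6 + (-5) = 1. items[1] = 74.

74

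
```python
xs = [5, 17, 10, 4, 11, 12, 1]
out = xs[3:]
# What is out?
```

xs has length 7. The slice xs[3:] selects indices [3, 4, 5, 6] (3->4, 4->11, 5->12, 6->1), giving [4, 11, 12, 1].

[4, 11, 12, 1]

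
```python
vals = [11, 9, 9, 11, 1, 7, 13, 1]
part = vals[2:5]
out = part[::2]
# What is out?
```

vals has length 8. The slice vals[2:5] selects indices [2, 3, 4] (2->9, 3->11, 4->1), giving [9, 11, 1]. So part = [9, 11, 1]. part has length 3. The slice part[::2] selects indices [0, 2] (0->9, 2->1), giving [9, 1].

[9, 1]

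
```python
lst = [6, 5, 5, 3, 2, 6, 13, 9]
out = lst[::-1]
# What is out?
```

lst has length 8. The slice lst[::-1] selects indices [7, 6, 5, 4, 3, 2, 1, 0] (7->9, 6->13, 5->6, 4->2, 3->3, 2->5, 1->5, 0->6), giving [9, 13, 6, 2, 3, 5, 5, 6].

[9, 13, 6, 2, 3, 5, 5, 6]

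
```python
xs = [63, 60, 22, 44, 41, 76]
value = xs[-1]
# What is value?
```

xs has length 6. Negative index -1 maps to positive index 6 + (-1) = 5. xs[5] = 76.

76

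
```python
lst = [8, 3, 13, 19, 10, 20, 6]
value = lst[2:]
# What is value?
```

lst has length 7. The slice lst[2:] selects indices [2, 3, 4, 5, 6] (2->13, 3->19, 4->10, 5->20, 6->6), giving [13, 19, 10, 20, 6].

[13, 19, 10, 20, 6]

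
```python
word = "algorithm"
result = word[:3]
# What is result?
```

word has length 9. The slice word[:3] selects indices [0, 1, 2] (0->'a', 1->'l', 2->'g'), giving 'alg'.

'alg'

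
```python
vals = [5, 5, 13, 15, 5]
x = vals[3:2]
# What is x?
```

vals has length 5. The slice vals[3:2] resolves to an empty index range, so the result is [].

[]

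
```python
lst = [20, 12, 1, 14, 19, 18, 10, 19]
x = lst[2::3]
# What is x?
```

lst has length 8. The slice lst[2::3] selects indices [2, 5] (2->1, 5->18), giving [1, 18].

[1, 18]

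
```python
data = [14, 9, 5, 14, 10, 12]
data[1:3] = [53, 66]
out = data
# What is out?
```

data starts as [14, 9, 5, 14, 10, 12] (length 6). The slice data[1:3] covers indices [1, 2] with values [9, 5]. Replacing that slice with [53, 66] (same length) produces [14, 53, 66, 14, 10, 12].

[14, 53, 66, 14, 10, 12]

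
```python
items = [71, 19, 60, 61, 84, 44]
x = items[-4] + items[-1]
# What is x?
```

items has length 6. Negative index -4 maps to positive index 6 + (-4) = 2. items[2] = 60.
items has length 6. Negative index -1 maps to positive index 6 + (-1) = 5. items[5] = 44.
Sum: 60 + 44 = 104.

104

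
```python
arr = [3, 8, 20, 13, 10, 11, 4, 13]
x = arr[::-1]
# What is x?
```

arr has length 8. The slice arr[::-1] selects indices [7, 6, 5, 4, 3, 2, 1, 0] (7->13, 6->4, 5->11, 4->10, 3->13, 2->20, 1->8, 0->3), giving [13, 4, 11, 10, 13, 20, 8, 3].

[13, 4, 11, 10, 13, 20, 8, 3]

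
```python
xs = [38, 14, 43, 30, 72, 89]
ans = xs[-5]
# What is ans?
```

xs has length 6. Negative index -5 maps to positive index 6 + (-5) = 1. xs[1] = 14.

14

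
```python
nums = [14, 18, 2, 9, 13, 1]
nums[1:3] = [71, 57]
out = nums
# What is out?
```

nums starts as [14, 18, 2, 9, 13, 1] (length 6). The slice nums[1:3] covers indices [1, 2] with values [18, 2]. Replacing that slice with [71, 57] (same length) produces [14, 71, 57, 9, 13, 1].

[14, 71, 57, 9, 13, 1]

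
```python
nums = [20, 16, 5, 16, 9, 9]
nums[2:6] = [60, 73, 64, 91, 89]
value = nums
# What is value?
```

nums starts as [20, 16, 5, 16, 9, 9] (length 6). The slice nums[2:6] covers indices [2, 3, 4, 5] with values [5, 16, 9, 9]. Replacing that slice with [60, 73, 64, 91, 89] (different length) produces [20, 16, 60, 73, 64, 91, 89].

[20, 16, 60, 73, 64, 91, 89]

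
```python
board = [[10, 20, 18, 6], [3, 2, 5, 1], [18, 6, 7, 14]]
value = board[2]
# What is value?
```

board has 3 rows. Row 2 is [18, 6, 7, 14].

[18, 6, 7, 14]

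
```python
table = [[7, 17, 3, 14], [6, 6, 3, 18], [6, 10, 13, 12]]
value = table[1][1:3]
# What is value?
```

table[1] = [6, 6, 3, 18]. table[1] has length 4. The slice table[1][1:3] selects indices [1, 2] (1->6, 2->3), giving [6, 3].

[6, 3]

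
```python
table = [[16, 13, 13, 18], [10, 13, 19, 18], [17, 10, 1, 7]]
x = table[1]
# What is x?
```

table has 3 rows. Row 1 is [10, 13, 19, 18].

[10, 13, 19, 18]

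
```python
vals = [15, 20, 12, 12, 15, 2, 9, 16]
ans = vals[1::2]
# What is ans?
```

vals has length 8. The slice vals[1::2] selects indices [1, 3, 5, 7] (1->20, 3->12, 5->2, 7->16), giving [20, 12, 2, 16].

[20, 12, 2, 16]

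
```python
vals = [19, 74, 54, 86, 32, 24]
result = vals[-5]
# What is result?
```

vals has length 6. Negative index -5 maps to positive index 6 + (-5) = 1. vals[1] = 74.

74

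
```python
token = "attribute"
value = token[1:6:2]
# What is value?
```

token has length 9. The slice token[1:6:2] selects indices [1, 3, 5] (1->'t', 3->'r', 5->'b'), giving 'trb'.

'trb'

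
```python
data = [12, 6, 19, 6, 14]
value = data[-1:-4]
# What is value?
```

data has length 5. The slice data[-1:-4] resolves to an empty index range, so the result is [].

[]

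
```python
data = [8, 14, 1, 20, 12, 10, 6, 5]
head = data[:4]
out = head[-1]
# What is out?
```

data has length 8. The slice data[:4] selects indices [0, 1, 2, 3] (0->8, 1->14, 2->1, 3->20), giving [8, 14, 1, 20]. So head = [8, 14, 1, 20]. Then head[-1] = 20.

20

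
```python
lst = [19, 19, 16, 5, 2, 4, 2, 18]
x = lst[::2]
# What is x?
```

lst has length 8. The slice lst[::2] selects indices [0, 2, 4, 6] (0->19, 2->16, 4->2, 6->2), giving [19, 16, 2, 2].

[19, 16, 2, 2]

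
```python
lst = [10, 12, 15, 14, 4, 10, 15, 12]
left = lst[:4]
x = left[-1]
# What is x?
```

lst has length 8. The slice lst[:4] selects indices [0, 1, 2, 3] (0->10, 1->12, 2->15, 3->14), giving [10, 12, 15, 14]. So left = [10, 12, 15, 14]. Then left[-1] = 14.

14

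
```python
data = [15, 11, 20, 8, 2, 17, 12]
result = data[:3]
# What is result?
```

data has length 7. The slice data[:3] selects indices [0, 1, 2] (0->15, 1->11, 2->20), giving [15, 11, 20].

[15, 11, 20]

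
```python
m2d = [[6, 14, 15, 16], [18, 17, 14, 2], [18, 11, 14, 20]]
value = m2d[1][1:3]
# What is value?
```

m2d[1] = [18, 17, 14, 2]. m2d[1] has length 4. The slice m2d[1][1:3] selects indices [1, 2] (1->17, 2->14), giving [17, 14].

[17, 14]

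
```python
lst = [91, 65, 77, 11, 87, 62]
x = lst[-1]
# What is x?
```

lst has length 6. Negative index -1 maps to positive index 6 + (-1) = 5. lst[5] = 62.

62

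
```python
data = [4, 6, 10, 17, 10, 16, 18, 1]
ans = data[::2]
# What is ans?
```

data has length 8. The slice data[::2] selects indices [0, 2, 4, 6] (0->4, 2->10, 4->10, 6->18), giving [4, 10, 10, 18].

[4, 10, 10, 18]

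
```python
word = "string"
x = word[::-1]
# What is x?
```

word has length 6. The slice word[::-1] selects indices [5, 4, 3, 2, 1, 0] (5->'g', 4->'n', 3->'i', 2->'r', 1->'t', 0->'s'), giving 'gnirts'.

'gnirts'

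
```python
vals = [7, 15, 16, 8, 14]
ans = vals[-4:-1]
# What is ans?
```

vals has length 5. The slice vals[-4:-1] selects indices [1, 2, 3] (1->15, 2->16, 3->8), giving [15, 16, 8].

[15, 16, 8]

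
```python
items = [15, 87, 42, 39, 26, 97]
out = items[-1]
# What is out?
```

items has length 6. Negative index -1 maps to positive index 6 + (-1) = 5. items[5] = 97.

97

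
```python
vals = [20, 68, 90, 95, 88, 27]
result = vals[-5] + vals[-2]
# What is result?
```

vals has length 6. Negative index -5 maps to positive index 6 + (-5) = 1. vals[1] = 68.
vals has length 6. Negative index -2 maps to positive index 6 + (-2) = 4. vals[4] = 88.
Sum: 68 + 88 = 156.

156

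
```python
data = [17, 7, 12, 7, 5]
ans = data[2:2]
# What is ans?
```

data has length 5. The slice data[2:2] resolves to an empty index range, so the result is [].

[]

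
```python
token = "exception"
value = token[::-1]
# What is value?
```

token has length 9. The slice token[::-1] selects indices [8, 7, 6, 5, 4, 3, 2, 1, 0] (8->'n', 7->'o', 6->'i', 5->'t', 4->'p', 3->'e', 2->'c', 1->'x', 0->'e'), giving 'noitpecxe'.

'noitpecxe'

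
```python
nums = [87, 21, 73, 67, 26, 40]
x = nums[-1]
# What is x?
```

nums has length 6. Negative index -1 maps to positive index 6 + (-1) = 5. nums[5] = 40.

40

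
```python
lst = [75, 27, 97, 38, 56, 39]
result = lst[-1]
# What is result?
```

lst has length 6. Negative index -1 maps to positive index 6 + (-1) = 5. lst[5] = 39.

39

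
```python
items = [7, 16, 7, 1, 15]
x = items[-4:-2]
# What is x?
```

items has length 5. The slice items[-4:-2] selects indices [1, 2] (1->16, 2->7), giving [16, 7].

[16, 7]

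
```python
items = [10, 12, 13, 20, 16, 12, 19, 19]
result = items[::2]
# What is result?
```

items has length 8. The slice items[::2] selects indices [0, 2, 4, 6] (0->10, 2->13, 4->16, 6->19), giving [10, 13, 16, 19].

[10, 13, 16, 19]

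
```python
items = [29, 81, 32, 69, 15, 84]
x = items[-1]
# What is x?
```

items has length 6. Negative index -1 maps to positive index 6 + (-1) = 5. items[5] = 84.

84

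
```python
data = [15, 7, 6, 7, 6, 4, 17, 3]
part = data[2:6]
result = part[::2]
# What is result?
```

data has length 8. The slice data[2:6] selects indices [2, 3, 4, 5] (2->6, 3->7, 4->6, 5->4), giving [6, 7, 6, 4]. So part = [6, 7, 6, 4]. part has length 4. The slice part[::2] selects indices [0, 2] (0->6, 2->6), giving [6, 6].

[6, 6]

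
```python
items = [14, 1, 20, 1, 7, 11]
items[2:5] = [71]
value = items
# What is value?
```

items starts as [14, 1, 20, 1, 7, 11] (length 6). The slice items[2:5] covers indices [2, 3, 4] with values [20, 1, 7]. Replacing that slice with [71] (different length) produces [14, 1, 71, 11].

[14, 1, 71, 11]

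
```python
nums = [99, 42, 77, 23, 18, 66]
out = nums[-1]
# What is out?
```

nums has length 6. Negative index -1 maps to positive index 6 + (-1) = 5. nums[5] = 66.

66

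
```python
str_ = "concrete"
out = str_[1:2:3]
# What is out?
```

str_ has length 8. The slice str_[1:2:3] selects indices [1] (1->'o'), giving 'o'.

'o'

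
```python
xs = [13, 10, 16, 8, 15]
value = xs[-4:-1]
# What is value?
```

xs has length 5. The slice xs[-4:-1] selects indices [1, 2, 3] (1->10, 2->16, 3->8), giving [10, 16, 8].

[10, 16, 8]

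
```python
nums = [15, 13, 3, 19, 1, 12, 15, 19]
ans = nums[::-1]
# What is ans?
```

nums has length 8. The slice nums[::-1] selects indices [7, 6, 5, 4, 3, 2, 1, 0] (7->19, 6->15, 5->12, 4->1, 3->19, 2->3, 1->13, 0->15), giving [19, 15, 12, 1, 19, 3, 13, 15].

[19, 15, 12, 1, 19, 3, 13, 15]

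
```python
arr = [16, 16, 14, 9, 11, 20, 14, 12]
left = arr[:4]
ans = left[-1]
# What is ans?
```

arr has length 8. The slice arr[:4] selects indices [0, 1, 2, 3] (0->16, 1->16, 2->14, 3->9), giving [16, 16, 14, 9]. So left = [16, 16, 14, 9]. Then left[-1] = 9.

9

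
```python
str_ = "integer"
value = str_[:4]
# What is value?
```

str_ has length 7. The slice str_[:4] selects indices [0, 1, 2, 3] (0->'i', 1->'n', 2->'t', 3->'e'), giving 'inte'.

'inte'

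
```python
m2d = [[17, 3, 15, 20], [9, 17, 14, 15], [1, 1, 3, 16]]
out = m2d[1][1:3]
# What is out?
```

m2d[1] = [9, 17, 14, 15]. m2d[1] has length 4. The slice m2d[1][1:3] selects indices [1, 2] (1->17, 2->14), giving [17, 14].

[17, 14]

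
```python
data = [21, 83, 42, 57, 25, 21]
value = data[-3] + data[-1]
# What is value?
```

data has length 6. Negative index -3 maps to positive index 6 + (-3) = 3. data[3] = 57.
data has length 6. Negative index -1 maps to positive index 6 + (-1) = 5. data[5] = 21.
Sum: 57 + 21 = 78.

78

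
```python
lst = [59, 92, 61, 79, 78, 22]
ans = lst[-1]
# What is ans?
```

lst has length 6. Negative index -1 maps to positive index 6 + (-1) = 5. lst[5] = 22.

22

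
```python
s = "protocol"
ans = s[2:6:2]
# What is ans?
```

s has length 8. The slice s[2:6:2] selects indices [2, 4] (2->'o', 4->'o'), giving 'oo'.

'oo'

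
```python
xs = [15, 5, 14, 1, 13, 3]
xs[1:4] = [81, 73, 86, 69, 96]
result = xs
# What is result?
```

xs starts as [15, 5, 14, 1, 13, 3] (length 6). The slice xs[1:4] covers indices [1, 2, 3] with values [5, 14, 1]. Replacing that slice with [81, 73, 86, 69, 96] (different length) produces [15, 81, 73, 86, 69, 96, 13, 3].

[15, 81, 73, 86, 69, 96, 13, 3]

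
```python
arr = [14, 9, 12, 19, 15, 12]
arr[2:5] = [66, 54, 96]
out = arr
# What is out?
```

arr starts as [14, 9, 12, 19, 15, 12] (length 6). The slice arr[2:5] covers indices [2, 3, 4] with values [12, 19, 15]. Replacing that slice with [66, 54, 96] (same length) produces [14, 9, 66, 54, 96, 12].

[14, 9, 66, 54, 96, 12]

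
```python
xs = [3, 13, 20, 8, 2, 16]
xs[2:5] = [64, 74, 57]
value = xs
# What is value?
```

xs starts as [3, 13, 20, 8, 2, 16] (length 6). The slice xs[2:5] covers indices [2, 3, 4] with values [20, 8, 2]. Replacing that slice with [64, 74, 57] (same length) produces [3, 13, 64, 74, 57, 16].

[3, 13, 64, 74, 57, 16]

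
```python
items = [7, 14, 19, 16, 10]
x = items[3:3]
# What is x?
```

items has length 5. The slice items[3:3] resolves to an empty index range, so the result is [].

[]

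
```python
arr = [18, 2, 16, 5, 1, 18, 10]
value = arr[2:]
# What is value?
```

arr has length 7. The slice arr[2:] selects indices [2, 3, 4, 5, 6] (2->16, 3->5, 4->1, 5->18, 6->10), giving [16, 5, 1, 18, 10].

[16, 5, 1, 18, 10]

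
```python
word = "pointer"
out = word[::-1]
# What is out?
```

word has length 7. The slice word[::-1] selects indices [6, 5, 4, 3, 2, 1, 0] (6->'r', 5->'e', 4->'t', 3->'n', 2->'i', 1->'o', 0->'p'), giving 'retniop'.

'retniop'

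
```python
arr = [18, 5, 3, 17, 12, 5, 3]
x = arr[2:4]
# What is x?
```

arr has length 7. The slice arr[2:4] selects indices [2, 3] (2->3, 3->17), giving [3, 17].

[3, 17]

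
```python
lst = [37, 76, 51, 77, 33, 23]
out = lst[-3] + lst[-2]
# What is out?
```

lst has length 6. Negative index -3 maps to positive index 6 + (-3) = 3. lst[3] = 77.
lst has length 6. Negative index -2 maps to positive index 6 + (-2) = 4. lst[4] = 33.
Sum: 77 + 33 = 110.

110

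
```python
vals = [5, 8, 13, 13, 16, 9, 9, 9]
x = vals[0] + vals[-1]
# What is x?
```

vals has length 8. vals[0] = 5.
vals has length 8. Negative index -1 maps to positive index 8 + (-1) = 7. vals[7] = 9.
Sum: 5 + 9 = 14.

14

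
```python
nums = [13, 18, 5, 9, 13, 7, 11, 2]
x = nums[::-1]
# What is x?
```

nums has length 8. The slice nums[::-1] selects indices [7, 6, 5, 4, 3, 2, 1, 0] (7->2, 6->11, 5->7, 4->13, 3->9, 2->5, 1->18, 0->13), giving [2, 11, 7, 13, 9, 5, 18, 13].

[2, 11, 7, 13, 9, 5, 18, 13]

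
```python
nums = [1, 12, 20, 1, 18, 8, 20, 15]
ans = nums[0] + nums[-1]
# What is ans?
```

nums has length 8. nums[0] = 1.
nums has length 8. Negative index -1 maps to positive index 8 + (-1) = 7. nums[7] = 15.
Sum: 1 + 15 = 16.

16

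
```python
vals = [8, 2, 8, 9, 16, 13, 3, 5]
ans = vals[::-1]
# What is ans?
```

vals has length 8. The slice vals[::-1] selects indices [7, 6, 5, 4, 3, 2, 1, 0] (7->5, 6->3, 5->13, 4->16, 3->9, 2->8, 1->2, 0->8), giving [5, 3, 13, 16, 9, 8, 2, 8].

[5, 3, 13, 16, 9, 8, 2, 8]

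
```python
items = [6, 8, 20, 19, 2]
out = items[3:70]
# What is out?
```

items has length 5. The slice items[3:70] selects indices [3, 4] (3->19, 4->2), giving [19, 2].

[19, 2]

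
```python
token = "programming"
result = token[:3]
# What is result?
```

token has length 11. The slice token[:3] selects indices [0, 1, 2] (0->'p', 1->'r', 2->'o'), giving 'pro'.

'pro'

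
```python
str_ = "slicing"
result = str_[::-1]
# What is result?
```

str_ has length 7. The slice str_[::-1] selects indices [6, 5, 4, 3, 2, 1, 0] (6->'g', 5->'n', 4->'i', 3->'c', 2->'i', 1->'l', 0->'s'), giving 'gnicils'.

'gnicils'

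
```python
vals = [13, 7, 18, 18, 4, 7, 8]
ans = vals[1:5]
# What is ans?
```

vals has length 7. The slice vals[1:5] selects indices [1, 2, 3, 4] (1->7, 2->18, 3->18, 4->4), giving [7, 18, 18, 4].

[7, 18, 18, 4]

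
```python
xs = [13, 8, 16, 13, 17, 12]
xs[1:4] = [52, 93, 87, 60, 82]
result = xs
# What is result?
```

xs starts as [13, 8, 16, 13, 17, 12] (length 6). The slice xs[1:4] covers indices [1, 2, 3] with values [8, 16, 13]. Replacing that slice with [52, 93, 87, 60, 82] (different length) produces [13, 52, 93, 87, 60, 82, 17, 12].

[13, 52, 93, 87, 60, 82, 17, 12]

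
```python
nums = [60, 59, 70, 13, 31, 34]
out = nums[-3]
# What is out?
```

nums has length 6. Negative index -3 maps to positive index 6 + (-3) = 3. nums[3] = 13.

13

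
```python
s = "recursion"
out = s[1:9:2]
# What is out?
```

s has length 9. The slice s[1:9:2] selects indices [1, 3, 5, 7] (1->'e', 3->'u', 5->'s', 7->'o'), giving 'euso'.

'euso'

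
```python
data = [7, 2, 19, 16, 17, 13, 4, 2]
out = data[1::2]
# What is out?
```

data has length 8. The slice data[1::2] selects indices [1, 3, 5, 7] (1->2, 3->16, 5->13, 7->2), giving [2, 16, 13, 2].

[2, 16, 13, 2]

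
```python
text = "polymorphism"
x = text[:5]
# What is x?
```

text has length 12. The slice text[:5] selects indices [0, 1, 2, 3, 4] (0->'p', 1->'o', 2->'l', 3->'y', 4->'m'), giving 'polym'.

'polym'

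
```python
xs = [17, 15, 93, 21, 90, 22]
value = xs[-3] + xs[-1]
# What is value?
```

xs has length 6. Negative index -3 maps to positive index 6 + (-3) = 3. xs[3] = 21.
xs has length 6. Negative index -1 maps to positive index 6 + (-1) = 5. xs[5] = 22.
Sum: 21 + 22 = 43.

43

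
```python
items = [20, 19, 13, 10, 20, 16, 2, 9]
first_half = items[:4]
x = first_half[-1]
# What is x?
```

items has length 8. The slice items[:4] selects indices [0, 1, 2, 3] (0->20, 1->19, 2->13, 3->10), giving [20, 19, 13, 10]. So first_half = [20, 19, 13, 10]. Then first_half[-1] = 10.

10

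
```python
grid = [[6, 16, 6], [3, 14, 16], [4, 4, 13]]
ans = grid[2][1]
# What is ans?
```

grid[2] = [4, 4, 13]. Taking column 1 of that row yields 4.

4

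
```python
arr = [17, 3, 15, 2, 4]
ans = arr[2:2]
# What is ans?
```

arr has length 5. The slice arr[2:2] resolves to an empty index range, so the result is [].

[]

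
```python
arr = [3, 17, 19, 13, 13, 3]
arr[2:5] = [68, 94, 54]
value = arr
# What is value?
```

arr starts as [3, 17, 19, 13, 13, 3] (length 6). The slice arr[2:5] covers indices [2, 3, 4] with values [19, 13, 13]. Replacing that slice with [68, 94, 54] (same length) produces [3, 17, 68, 94, 54, 3].

[3, 17, 68, 94, 54, 3]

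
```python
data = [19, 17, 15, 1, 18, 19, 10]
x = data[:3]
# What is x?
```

data has length 7. The slice data[:3] selects indices [0, 1, 2] (0->19, 1->17, 2->15), giving [19, 17, 15].

[19, 17, 15]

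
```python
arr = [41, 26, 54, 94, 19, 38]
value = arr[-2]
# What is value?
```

arr has length 6. Negative index -2 maps to positive index 6 + (-2) = 4. arr[4] = 19.

19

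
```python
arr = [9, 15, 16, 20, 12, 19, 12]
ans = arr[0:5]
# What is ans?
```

arr has length 7. The slice arr[0:5] selects indices [0, 1, 2, 3, 4] (0->9, 1->15, 2->16, 3->20, 4->12), giving [9, 15, 16, 20, 12].

[9, 15, 16, 20, 12]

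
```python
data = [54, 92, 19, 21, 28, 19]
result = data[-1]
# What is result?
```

data has length 6. Negative index -1 maps to positive index 6 + (-1) = 5. data[5] = 19.

19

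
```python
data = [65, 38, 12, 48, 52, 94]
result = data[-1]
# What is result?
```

data has length 6. Negative index -1 maps to positive index 6 + (-1) = 5. data[5] = 94.

94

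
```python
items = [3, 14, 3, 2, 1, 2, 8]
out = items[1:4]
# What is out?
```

items has length 7. The slice items[1:4] selects indices [1, 2, 3] (1->14, 2->3, 3->2), giving [14, 3, 2].

[14, 3, 2]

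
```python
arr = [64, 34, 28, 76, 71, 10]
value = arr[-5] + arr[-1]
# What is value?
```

arr has length 6. Negative index -5 maps to positive index 6 + (-5) = 1. arr[1] = 34.
arr has length 6. Negative index -1 maps to positive index 6 + (-1) = 5. arr[5] = 10.
Sum: 34 + 10 = 44.

44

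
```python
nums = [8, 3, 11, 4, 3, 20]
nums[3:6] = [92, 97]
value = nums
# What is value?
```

nums starts as [8, 3, 11, 4, 3, 20] (length 6). The slice nums[3:6] covers indices [3, 4, 5] with values [4, 3, 20]. Replacing that slice with [92, 97] (different length) produces [8, 3, 11, 92, 97].

[8, 3, 11, 92, 97]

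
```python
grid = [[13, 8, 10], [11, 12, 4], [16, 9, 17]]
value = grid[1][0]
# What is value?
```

grid[1] = [11, 12, 4]. Taking column 0 of that row yields 11.

11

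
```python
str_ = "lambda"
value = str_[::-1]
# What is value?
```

str_ has length 6. The slice str_[::-1] selects indices [5, 4, 3, 2, 1, 0] (5->'a', 4->'d', 3->'b', 2->'m', 1->'a', 0->'l'), giving 'adbmal'.

'adbmal'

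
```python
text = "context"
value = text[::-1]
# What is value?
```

text has length 7. The slice text[::-1] selects indices [6, 5, 4, 3, 2, 1, 0] (6->'t', 5->'x', 4->'e', 3->'t', 2->'n', 1->'o', 0->'c'), giving 'txetnoc'.

'txetnoc'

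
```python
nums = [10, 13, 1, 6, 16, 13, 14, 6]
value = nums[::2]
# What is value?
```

nums has length 8. The slice nums[::2] selects indices [0, 2, 4, 6] (0->10, 2->1, 4->16, 6->14), giving [10, 1, 16, 14].

[10, 1, 16, 14]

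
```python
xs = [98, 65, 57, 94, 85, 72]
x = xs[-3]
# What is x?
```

xs has length 6. Negative index -3 maps to positive index 6 + (-3) = 3. xs[3] = 94.

94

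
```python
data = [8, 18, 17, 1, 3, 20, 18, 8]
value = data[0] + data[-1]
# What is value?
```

data has length 8. data[0] = 8.
data has length 8. Negative index -1 maps to positive index 8 + (-1) = 7. data[7] = 8.
Sum: 8 + 8 = 16.

16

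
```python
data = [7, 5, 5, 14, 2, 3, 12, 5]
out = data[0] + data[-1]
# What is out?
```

data has length 8. data[0] = 7.
data has length 8. Negative index -1 maps to positive index 8 + (-1) = 7. data[7] = 5.
Sum: 7 + 5 = 12.

12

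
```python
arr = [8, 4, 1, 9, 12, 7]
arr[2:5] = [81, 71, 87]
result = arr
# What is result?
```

arr starts as [8, 4, 1, 9, 12, 7] (length 6). The slice arr[2:5] covers indices [2, 3, 4] with values [1, 9, 12]. Replacing that slice with [81, 71, 87] (same length) produces [8, 4, 81, 71, 87, 7].

[8, 4, 81, 71, 87, 7]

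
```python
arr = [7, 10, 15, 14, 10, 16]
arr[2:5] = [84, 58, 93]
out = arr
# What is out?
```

arr starts as [7, 10, 15, 14, 10, 16] (length 6). The slice arr[2:5] covers indices [2, 3, 4] with values [15, 14, 10]. Replacing that slice with [84, 58, 93] (same length) produces [7, 10, 84, 58, 93, 16].

[7, 10, 84, 58, 93, 16]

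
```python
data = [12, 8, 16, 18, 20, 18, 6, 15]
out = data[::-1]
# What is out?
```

data has length 8. The slice data[::-1] selects indices [7, 6, 5, 4, 3, 2, 1, 0] (7->15, 6->6, 5->18, 4->20, 3->18, 2->16, 1->8, 0->12), giving [15, 6, 18, 20, 18, 16, 8, 12].

[15, 6, 18, 20, 18, 16, 8, 12]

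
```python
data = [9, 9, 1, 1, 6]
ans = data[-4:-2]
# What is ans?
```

data has length 5. The slice data[-4:-2] selects indices [1, 2] (1->9, 2->1), giving [9, 1].

[9, 1]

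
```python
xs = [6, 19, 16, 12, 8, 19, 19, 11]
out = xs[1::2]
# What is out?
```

xs has length 8. The slice xs[1::2] selects indices [1, 3, 5, 7] (1->19, 3->12, 5->19, 7->11), giving [19, 12, 19, 11].

[19, 12, 19, 11]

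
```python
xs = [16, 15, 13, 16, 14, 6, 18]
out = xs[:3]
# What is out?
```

xs has length 7. The slice xs[:3] selects indices [0, 1, 2] (0->16, 1->15, 2->13), giving [16, 15, 13].

[16, 15, 13]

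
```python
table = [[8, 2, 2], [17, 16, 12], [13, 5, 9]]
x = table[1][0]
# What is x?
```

table[1] = [17, 16, 12]. Taking column 0 of that row yields 17.

17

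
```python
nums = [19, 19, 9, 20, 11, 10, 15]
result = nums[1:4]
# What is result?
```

nums has length 7. The slice nums[1:4] selects indices [1, 2, 3] (1->19, 2->9, 3->20), giving [19, 9, 20].

[19, 9, 20]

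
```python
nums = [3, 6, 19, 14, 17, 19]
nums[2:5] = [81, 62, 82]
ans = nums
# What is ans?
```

nums starts as [3, 6, 19, 14, 17, 19] (length 6). The slice nums[2:5] covers indices [2, 3, 4] with values [19, 14, 17]. Replacing that slice with [81, 62, 82] (same length) produces [3, 6, 81, 62, 82, 19].

[3, 6, 81, 62, 82, 19]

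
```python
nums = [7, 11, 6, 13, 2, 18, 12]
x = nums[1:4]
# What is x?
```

nums has length 7. The slice nums[1:4] selects indices [1, 2, 3] (1->11, 2->6, 3->13), giving [11, 6, 13].

[11, 6, 13]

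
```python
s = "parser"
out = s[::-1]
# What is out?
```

s has length 6. The slice s[::-1] selects indices [5, 4, 3, 2, 1, 0] (5->'r', 4->'e', 3->'s', 2->'r', 1->'a', 0->'p'), giving 'resrap'.

'resrap'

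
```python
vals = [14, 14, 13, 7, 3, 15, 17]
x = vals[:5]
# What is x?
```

vals has length 7. The slice vals[:5] selects indices [0, 1, 2, 3, 4] (0->14, 1->14, 2->13, 3->7, 4->3), giving [14, 14, 13, 7, 3].

[14, 14, 13, 7, 3]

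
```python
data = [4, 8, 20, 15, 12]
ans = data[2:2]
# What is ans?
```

data has length 5. The slice data[2:2] resolves to an empty index range, so the result is [].

[]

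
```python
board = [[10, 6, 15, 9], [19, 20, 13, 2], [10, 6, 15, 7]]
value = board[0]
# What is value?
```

board has 3 rows. Row 0 is [10, 6, 15, 9].

[10, 6, 15, 9]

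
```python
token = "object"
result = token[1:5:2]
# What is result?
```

token has length 6. The slice token[1:5:2] selects indices [1, 3] (1->'b', 3->'e'), giving 'be'.

'be'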